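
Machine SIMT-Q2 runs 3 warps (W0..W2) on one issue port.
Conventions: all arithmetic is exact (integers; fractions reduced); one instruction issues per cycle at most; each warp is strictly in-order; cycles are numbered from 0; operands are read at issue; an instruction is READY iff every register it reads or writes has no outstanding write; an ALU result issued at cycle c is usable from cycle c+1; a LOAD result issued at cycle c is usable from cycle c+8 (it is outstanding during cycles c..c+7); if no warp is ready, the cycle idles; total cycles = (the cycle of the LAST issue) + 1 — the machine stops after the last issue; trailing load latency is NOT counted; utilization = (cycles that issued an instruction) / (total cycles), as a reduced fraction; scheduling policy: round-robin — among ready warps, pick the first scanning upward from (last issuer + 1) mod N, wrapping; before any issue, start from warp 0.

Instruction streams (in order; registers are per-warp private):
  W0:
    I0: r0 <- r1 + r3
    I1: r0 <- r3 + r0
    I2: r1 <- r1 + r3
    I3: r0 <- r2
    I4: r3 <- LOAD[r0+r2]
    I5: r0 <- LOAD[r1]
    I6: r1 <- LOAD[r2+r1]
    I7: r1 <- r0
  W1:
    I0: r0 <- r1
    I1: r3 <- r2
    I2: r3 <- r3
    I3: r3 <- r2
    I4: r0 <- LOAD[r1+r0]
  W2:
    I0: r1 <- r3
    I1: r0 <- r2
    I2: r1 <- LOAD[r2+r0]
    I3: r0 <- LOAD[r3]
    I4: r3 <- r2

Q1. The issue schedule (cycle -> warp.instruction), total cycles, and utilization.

cycle 0: W0.I0
cycle 1: W1.I0
cycle 2: W2.I0
cycle 3: W0.I1
cycle 4: W1.I1
cycle 5: W2.I1
cycle 6: W0.I2
cycle 7: W1.I2
cycle 8: W2.I2
cycle 9: W0.I3
cycle 10: W1.I3
cycle 11: W2.I3
cycle 12: W0.I4
cycle 13: W1.I4
cycle 14: W2.I4
cycle 15: W0.I5
cycle 16: W0.I6
cycle 17: idle
cycle 18: idle
cycle 19: idle
cycle 20: idle
cycle 21: idle
cycle 22: idle
cycle 23: idle
cycle 24: W0.I7

Answer: 25 cycles, utilization 18/25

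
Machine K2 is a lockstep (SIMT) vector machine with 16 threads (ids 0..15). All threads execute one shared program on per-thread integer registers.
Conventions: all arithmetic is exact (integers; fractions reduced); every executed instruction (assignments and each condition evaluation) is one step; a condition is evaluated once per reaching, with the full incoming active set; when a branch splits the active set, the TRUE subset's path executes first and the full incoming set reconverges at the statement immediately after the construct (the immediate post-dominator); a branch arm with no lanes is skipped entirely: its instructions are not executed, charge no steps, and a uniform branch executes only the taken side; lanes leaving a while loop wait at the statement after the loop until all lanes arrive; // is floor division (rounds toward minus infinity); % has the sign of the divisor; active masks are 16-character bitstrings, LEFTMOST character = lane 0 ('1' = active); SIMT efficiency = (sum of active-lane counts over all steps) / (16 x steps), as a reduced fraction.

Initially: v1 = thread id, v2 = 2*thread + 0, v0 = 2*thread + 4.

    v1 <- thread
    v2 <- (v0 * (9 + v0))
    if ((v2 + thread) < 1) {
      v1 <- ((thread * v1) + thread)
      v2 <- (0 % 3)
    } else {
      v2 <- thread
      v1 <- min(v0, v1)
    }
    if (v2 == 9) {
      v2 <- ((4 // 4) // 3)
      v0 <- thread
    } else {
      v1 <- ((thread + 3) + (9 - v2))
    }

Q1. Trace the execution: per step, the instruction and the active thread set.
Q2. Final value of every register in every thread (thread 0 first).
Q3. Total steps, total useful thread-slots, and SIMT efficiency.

step 0: v1 <- thread                 1111111111111111
step 1: v2 <- (v0 * (9 + v0))        1111111111111111
step 2: eval ((v2 + thread) < 1)     1111111111111111
step 3: v2 <- thread                 1111111111111111
step 4: v1 <- min(v0, v1)            1111111111111111
step 5: eval (v2 == 9)               1111111111111111
step 6: v2 <- ((4 // 4) // 3)        0000000001000000
step 7: v0 <- thread                 0000000001000000
step 8: v1 <- ((thread + 3) + (9 - v2)) 1111111110111111

Answer: 9 steps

v1: 12,12,12,12,12,12,12,12,12,9,12,12,12,12,12,12
v2: 0,1,2,3,4,5,6,7,8,0,10,11,12,13,14,15
v0: 4,6,8,10,12,14,16,18,20,9,24,26,28,30,32,34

steps = 9; useful = 113; efficiency = 113/144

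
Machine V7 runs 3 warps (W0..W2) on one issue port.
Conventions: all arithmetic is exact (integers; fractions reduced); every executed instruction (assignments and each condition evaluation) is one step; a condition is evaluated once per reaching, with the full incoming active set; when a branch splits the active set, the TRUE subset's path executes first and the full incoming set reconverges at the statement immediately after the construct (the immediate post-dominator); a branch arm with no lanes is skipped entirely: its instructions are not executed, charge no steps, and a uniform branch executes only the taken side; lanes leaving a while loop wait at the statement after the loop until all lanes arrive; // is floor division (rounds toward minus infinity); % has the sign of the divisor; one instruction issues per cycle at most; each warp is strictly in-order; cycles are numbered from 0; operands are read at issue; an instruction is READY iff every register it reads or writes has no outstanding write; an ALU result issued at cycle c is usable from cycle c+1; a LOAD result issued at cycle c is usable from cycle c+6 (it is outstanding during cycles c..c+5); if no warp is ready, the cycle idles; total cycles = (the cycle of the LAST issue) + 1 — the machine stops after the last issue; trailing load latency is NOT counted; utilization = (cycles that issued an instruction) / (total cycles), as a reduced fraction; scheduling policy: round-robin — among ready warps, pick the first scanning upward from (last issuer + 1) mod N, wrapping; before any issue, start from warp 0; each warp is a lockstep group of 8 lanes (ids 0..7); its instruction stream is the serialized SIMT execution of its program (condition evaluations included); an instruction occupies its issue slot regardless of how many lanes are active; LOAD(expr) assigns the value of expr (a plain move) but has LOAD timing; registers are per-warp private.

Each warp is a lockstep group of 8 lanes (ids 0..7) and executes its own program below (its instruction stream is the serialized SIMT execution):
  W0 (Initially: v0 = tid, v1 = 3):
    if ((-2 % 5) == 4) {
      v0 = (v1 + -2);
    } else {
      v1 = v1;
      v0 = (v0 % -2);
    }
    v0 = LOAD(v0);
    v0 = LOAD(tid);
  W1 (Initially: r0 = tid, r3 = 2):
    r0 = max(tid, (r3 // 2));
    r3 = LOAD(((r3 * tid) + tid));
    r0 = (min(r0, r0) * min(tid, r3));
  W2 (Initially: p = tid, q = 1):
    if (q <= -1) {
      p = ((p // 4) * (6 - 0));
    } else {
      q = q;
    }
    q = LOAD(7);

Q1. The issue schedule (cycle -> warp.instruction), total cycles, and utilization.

cycle 0: W0.I0
cycle 1: W1.I0
cycle 2: W2.I0
cycle 3: W0.I1
cycle 4: W1.I1
cycle 5: W2.I1
cycle 6: W0.I2
cycle 7: W2.I2
cycle 8: W0.I3
cycle 9: idle
cycle 10: W1.I2
cycle 11: idle
cycle 12: idle
cycle 13: idle
cycle 14: W0.I4

Answer: 15 cycles, utilization 11/15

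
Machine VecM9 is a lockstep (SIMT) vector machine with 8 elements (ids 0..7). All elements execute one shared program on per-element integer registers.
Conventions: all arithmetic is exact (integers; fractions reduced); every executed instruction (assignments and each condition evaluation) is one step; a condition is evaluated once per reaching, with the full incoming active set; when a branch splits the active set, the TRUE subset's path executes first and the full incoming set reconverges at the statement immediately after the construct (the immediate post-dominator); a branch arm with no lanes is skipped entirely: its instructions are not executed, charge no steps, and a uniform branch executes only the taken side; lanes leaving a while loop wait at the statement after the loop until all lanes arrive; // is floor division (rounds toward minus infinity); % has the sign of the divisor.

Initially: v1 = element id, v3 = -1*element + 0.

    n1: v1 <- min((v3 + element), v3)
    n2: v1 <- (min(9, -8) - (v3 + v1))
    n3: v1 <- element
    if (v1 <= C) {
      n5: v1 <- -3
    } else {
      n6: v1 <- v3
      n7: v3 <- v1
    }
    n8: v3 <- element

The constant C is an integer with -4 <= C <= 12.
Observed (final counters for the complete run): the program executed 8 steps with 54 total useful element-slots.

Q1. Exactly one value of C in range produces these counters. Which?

Answer: C = 1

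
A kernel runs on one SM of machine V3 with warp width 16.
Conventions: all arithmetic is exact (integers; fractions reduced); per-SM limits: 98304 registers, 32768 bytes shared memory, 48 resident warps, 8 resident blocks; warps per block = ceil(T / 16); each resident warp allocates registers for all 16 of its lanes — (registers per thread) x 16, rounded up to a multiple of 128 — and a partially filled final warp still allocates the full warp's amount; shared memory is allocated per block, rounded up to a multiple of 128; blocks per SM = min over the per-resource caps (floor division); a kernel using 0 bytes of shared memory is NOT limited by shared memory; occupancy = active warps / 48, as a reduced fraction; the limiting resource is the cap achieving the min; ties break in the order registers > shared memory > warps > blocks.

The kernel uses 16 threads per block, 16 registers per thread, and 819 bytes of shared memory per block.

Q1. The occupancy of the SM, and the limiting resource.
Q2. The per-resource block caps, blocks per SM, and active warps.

Answer: occupancy 1/6, limited by blocks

registers: 384 blocks
shared memory: 36 blocks
warps: 48 blocks
blocks: 8 blocks

Answer: 8 blocks, 8 active warps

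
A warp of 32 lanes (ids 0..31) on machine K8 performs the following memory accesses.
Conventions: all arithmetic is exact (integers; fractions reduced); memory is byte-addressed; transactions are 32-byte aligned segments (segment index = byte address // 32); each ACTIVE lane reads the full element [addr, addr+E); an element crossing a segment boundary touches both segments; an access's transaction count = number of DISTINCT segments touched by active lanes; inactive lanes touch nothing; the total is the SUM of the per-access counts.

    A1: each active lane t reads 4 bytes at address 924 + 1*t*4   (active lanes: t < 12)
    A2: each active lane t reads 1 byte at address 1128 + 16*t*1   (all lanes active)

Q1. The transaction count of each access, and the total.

A1: 3 transactions
A2: 16 transactions

Answer: 3,16; total 19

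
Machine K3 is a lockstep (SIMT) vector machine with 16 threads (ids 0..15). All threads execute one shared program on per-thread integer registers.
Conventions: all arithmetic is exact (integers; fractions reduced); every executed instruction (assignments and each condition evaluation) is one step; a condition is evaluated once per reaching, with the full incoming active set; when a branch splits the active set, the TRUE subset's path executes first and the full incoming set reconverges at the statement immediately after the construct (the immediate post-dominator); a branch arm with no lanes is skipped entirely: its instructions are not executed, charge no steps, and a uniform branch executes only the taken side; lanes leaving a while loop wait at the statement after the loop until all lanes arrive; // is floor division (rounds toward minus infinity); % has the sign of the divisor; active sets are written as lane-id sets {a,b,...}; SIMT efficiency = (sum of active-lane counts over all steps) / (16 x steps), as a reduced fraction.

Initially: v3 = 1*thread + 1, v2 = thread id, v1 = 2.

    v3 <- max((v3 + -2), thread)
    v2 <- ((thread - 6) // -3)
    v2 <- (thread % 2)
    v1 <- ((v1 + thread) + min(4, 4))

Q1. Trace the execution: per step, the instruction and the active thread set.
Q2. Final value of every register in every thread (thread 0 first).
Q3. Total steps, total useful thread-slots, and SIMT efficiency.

step 0: v3 <- max((v3 + -2), thread) {0,1,2,3,4,5,6,7,8,9,10,11,12,13,14,15}
step 1: v2 <- ((thread - 6) // -3)   {0,1,2,3,4,5,6,7,8,9,10,11,12,13,14,15}
step 2: v2 <- (thread % 2)           {0,1,2,3,4,5,6,7,8,9,10,11,12,13,14,15}
step 3: v1 <- ((v1 + thread) + min(4, 4)) {0,1,2,3,4,5,6,7,8,9,10,11,12,13,14,15}

Answer: 4 steps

v3: 0,1,2,3,4,5,6,7,8,9,10,11,12,13,14,15
v2: 0,1,0,1,0,1,0,1,0,1,0,1,0,1,0,1
v1: 6,7,8,9,10,11,12,13,14,15,16,17,18,19,20,21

steps = 4; useful = 64; efficiency = 64/64 = 1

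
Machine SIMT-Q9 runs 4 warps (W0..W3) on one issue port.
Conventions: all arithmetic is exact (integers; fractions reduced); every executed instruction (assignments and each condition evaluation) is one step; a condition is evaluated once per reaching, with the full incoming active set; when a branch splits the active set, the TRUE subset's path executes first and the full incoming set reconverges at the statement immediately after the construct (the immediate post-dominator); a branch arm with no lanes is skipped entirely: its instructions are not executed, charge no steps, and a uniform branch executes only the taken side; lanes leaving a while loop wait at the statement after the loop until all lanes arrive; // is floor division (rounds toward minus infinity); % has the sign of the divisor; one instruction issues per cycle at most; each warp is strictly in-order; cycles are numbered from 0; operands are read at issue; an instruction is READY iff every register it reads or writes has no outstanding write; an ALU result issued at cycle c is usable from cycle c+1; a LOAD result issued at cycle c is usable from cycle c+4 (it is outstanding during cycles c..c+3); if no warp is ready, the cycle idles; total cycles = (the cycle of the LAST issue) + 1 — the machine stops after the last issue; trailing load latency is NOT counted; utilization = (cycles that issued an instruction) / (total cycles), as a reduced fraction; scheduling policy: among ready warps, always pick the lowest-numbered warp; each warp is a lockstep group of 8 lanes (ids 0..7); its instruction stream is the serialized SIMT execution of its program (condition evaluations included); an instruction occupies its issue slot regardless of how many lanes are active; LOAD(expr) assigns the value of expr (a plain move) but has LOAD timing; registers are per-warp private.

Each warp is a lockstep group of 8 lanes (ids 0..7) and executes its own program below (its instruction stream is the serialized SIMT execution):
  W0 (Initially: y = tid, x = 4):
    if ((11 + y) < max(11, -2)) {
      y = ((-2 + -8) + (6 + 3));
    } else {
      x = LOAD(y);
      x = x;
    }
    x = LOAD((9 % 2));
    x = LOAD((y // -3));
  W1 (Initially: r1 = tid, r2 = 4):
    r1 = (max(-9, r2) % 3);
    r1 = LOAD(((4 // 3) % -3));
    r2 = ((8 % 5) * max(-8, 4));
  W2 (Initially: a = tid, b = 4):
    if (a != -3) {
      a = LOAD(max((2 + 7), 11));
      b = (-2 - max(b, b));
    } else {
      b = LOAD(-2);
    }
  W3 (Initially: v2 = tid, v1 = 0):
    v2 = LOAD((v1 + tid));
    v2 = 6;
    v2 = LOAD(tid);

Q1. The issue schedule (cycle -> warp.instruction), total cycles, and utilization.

cycle 0: W0.I0
cycle 1: W0.I1
cycle 2: W1.I0
cycle 3: W1.I1
cycle 4: W1.I2
cycle 5: W0.I2
cycle 6: W0.I3
cycle 7: W2.I0
cycle 8: W2.I1
cycle 9: W2.I2
cycle 10: W0.I4
cycle 11: W3.I0
cycle 12: idle
cycle 13: idle
cycle 14: idle
cycle 15: W3.I1
cycle 16: W3.I2

Answer: 17 cycles, utilization 14/17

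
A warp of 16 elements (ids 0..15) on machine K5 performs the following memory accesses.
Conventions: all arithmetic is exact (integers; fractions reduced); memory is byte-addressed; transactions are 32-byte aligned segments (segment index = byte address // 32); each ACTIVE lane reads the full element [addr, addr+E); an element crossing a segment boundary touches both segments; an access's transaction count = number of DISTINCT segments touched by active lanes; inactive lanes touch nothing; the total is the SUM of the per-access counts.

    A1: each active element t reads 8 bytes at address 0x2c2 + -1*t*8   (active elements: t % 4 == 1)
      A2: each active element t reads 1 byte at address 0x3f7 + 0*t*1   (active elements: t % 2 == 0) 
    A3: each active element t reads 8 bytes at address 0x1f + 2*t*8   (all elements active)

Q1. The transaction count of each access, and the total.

A1: 5 transactions
A2: 1 transaction
A3: 9 transactions

Answer: 5,1,9; total 15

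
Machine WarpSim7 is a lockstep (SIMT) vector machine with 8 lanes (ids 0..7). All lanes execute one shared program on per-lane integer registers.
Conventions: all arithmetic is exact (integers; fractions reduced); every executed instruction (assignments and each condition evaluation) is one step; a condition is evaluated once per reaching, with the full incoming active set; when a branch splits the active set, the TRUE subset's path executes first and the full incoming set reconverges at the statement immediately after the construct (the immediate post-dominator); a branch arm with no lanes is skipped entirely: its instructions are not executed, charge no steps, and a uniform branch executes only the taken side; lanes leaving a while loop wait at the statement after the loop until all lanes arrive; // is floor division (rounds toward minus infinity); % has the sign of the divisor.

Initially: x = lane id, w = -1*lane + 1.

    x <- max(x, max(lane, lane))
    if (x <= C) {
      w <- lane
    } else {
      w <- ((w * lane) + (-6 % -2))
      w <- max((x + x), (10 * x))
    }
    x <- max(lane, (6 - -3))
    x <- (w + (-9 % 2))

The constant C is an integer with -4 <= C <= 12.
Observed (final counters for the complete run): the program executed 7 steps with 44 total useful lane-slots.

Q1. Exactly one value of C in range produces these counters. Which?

Answer: C = 3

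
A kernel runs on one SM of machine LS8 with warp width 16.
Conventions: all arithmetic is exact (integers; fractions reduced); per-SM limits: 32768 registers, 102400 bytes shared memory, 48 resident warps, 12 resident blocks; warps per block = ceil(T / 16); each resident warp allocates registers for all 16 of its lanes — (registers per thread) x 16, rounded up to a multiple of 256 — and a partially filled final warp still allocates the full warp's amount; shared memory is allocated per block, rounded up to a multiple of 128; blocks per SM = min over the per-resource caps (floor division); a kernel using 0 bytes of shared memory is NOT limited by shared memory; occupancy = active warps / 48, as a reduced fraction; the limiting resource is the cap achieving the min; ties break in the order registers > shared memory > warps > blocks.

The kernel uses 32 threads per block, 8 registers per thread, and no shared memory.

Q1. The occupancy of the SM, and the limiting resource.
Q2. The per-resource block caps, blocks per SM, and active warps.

Answer: occupancy 1/2, limited by blocks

registers: 64 blocks
shared memory: no limit (kernel uses none)
warps: 24 blocks
blocks: 12 blocks

Answer: 12 blocks, 24 active warps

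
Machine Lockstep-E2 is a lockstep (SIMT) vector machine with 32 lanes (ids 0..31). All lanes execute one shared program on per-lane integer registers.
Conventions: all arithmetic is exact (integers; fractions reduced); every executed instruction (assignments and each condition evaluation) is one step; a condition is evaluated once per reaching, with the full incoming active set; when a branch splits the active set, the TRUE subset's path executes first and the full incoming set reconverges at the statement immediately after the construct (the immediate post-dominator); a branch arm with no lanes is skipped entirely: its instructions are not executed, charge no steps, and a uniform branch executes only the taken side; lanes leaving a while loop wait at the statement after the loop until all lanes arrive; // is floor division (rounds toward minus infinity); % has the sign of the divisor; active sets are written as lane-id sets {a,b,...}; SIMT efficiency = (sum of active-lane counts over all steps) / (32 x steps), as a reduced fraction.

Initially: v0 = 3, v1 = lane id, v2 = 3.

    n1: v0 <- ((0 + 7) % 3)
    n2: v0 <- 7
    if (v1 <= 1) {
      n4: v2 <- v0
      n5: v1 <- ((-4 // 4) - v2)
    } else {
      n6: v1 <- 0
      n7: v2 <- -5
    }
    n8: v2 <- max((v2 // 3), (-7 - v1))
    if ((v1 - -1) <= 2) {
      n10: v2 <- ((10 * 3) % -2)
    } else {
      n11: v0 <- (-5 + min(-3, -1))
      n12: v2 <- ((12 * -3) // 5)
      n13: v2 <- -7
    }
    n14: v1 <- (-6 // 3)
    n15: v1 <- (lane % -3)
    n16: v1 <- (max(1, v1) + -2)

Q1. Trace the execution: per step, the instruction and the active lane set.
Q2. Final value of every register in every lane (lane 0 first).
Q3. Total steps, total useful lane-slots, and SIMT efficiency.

step 0: v0 <- ((0 + 7) % 3)          {0,1,2,3,4,5,6,7,8,9,10,11,12,13,14,15,16,17,18,19,20,21,22,23,24,25,26,27,28,29,30,31}
step 1: v0 <- 7                      {0,1,2,3,4,5,6,7,8,9,10,11,12,13,14,15,16,17,18,19,20,21,22,23,24,25,26,27,28,29,30,31}
step 2: eval (v1 <= 1)               {0,1,2,3,4,5,6,7,8,9,10,11,12,13,14,15,16,17,18,19,20,21,22,23,24,25,26,27,28,29,30,31}
step 3: v2 <- v0                     {0,1}
step 4: v1 <- ((-4 // 4) - v2)       {0,1}
step 5: v1 <- 0                      {2,3,4,5,6,7,8,9,10,11,12,13,14,15,16,17,18,19,20,21,22,23,24,25,26,27,28,29,30,31}
step 6: v2 <- -5                     {2,3,4,5,6,7,8,9,10,11,12,13,14,15,16,17,18,19,20,21,22,23,24,25,26,27,28,29,30,31}
step 7: v2 <- max((v2 // 3), (-7 - v1)) {0,1,2,3,4,5,6,7,8,9,10,11,12,13,14,15,16,17,18,19,20,21,22,23,24,25,26,27,28,29,30,31}
step 8: eval ((v1 - -1) <= 2)        {0,1,2,3,4,5,6,7,8,9,10,11,12,13,14,15,16,17,18,19,20,21,22,23,24,25,26,27,28,29,30,31}
step 9: v2 <- ((10 * 3) % -2)        {0,1,2,3,4,5,6,7,8,9,10,11,12,13,14,15,16,17,18,19,20,21,22,23,24,25,26,27,28,29,30,31}
step 10: v1 <- (-6 // 3)              {0,1,2,3,4,5,6,7,8,9,10,11,12,13,14,15,16,17,18,19,20,21,22,23,24,25,26,27,28,29,30,31}
step 11: v1 <- (lane % -3)            {0,1,2,3,4,5,6,7,8,9,10,11,12,13,14,15,16,17,18,19,20,21,22,23,24,25,26,27,28,29,30,31}
step 12: v1 <- (max(1, v1) + -2)      {0,1,2,3,4,5,6,7,8,9,10,11,12,13,14,15,16,17,18,19,20,21,22,23,24,25,26,27,28,29,30,31}

Answer: 13 steps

v0: 7,7,7,7,7,7,7,7,7,7,7,7,7,7,7,7,7,7,7,7,7,7,7,7,7,7,7,7,7,7,7,7
v1: -1,-1,-1,-1,-1,-1,-1,-1,-1,-1,-1,-1,-1,-1,-1,-1,-1,-1,-1,-1,-1,-1,-1,-1,-1,-1,-1,-1,-1,-1,-1,-1
v2: 0,0,0,0,0,0,0,0,0,0,0,0,0,0,0,0,0,0,0,0,0,0,0,0,0,0,0,0,0,0,0,0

steps = 13; useful = 352; efficiency = 352/416 = 11/13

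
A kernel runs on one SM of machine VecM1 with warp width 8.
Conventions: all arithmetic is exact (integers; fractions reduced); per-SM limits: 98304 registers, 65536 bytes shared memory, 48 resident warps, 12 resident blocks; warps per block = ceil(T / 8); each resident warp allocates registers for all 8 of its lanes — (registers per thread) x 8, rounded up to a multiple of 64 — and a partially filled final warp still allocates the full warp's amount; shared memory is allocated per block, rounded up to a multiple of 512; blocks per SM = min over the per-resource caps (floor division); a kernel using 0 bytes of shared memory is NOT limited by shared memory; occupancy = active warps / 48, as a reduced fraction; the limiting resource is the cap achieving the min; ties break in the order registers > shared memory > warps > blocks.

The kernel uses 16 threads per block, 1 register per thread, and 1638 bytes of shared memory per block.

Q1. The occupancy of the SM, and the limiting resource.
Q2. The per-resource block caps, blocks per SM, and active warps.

Answer: occupancy 1/2, limited by blocks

registers: 768 blocks
shared memory: 32 blocks
warps: 24 blocks
blocks: 12 blocks

Answer: 12 blocks, 24 active warps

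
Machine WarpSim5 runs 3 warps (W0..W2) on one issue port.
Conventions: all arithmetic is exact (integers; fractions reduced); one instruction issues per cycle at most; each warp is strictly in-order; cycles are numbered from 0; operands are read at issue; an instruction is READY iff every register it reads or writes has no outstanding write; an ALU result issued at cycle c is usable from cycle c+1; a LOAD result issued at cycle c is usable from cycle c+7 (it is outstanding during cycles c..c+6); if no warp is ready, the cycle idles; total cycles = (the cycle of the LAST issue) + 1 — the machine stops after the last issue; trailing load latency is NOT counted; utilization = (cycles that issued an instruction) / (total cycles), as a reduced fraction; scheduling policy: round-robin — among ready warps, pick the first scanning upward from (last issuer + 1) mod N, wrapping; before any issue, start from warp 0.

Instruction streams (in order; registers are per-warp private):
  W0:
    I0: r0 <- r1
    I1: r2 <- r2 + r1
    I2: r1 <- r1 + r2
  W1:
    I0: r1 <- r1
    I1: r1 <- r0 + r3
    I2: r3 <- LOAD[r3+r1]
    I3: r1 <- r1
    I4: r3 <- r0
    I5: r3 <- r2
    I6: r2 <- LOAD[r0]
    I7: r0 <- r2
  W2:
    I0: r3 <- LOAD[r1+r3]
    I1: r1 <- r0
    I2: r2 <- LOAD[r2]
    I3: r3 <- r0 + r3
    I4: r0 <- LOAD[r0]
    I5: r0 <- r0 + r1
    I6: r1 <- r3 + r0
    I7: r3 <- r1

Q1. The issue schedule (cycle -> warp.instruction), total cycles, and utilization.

cycle 0: W0.I0
cycle 1: W1.I0
cycle 2: W2.I0
cycle 3: W0.I1
cycle 4: W1.I1
cycle 5: W2.I1
cycle 6: W0.I2
cycle 7: W1.I2
cycle 8: W2.I2
cycle 9: W1.I3
cycle 10: W2.I3
cycle 11: W2.I4
cycle 12: idle
cycle 13: idle
cycle 14: W1.I4
cycle 15: W1.I5
cycle 16: W1.I6
cycle 17: idle
cycle 18: W2.I5
cycle 19: W2.I6
cycle 20: W2.I7
cycle 21: idle
cycle 22: idle
cycle 23: W1.I7

Answer: 24 cycles, utilization 19/24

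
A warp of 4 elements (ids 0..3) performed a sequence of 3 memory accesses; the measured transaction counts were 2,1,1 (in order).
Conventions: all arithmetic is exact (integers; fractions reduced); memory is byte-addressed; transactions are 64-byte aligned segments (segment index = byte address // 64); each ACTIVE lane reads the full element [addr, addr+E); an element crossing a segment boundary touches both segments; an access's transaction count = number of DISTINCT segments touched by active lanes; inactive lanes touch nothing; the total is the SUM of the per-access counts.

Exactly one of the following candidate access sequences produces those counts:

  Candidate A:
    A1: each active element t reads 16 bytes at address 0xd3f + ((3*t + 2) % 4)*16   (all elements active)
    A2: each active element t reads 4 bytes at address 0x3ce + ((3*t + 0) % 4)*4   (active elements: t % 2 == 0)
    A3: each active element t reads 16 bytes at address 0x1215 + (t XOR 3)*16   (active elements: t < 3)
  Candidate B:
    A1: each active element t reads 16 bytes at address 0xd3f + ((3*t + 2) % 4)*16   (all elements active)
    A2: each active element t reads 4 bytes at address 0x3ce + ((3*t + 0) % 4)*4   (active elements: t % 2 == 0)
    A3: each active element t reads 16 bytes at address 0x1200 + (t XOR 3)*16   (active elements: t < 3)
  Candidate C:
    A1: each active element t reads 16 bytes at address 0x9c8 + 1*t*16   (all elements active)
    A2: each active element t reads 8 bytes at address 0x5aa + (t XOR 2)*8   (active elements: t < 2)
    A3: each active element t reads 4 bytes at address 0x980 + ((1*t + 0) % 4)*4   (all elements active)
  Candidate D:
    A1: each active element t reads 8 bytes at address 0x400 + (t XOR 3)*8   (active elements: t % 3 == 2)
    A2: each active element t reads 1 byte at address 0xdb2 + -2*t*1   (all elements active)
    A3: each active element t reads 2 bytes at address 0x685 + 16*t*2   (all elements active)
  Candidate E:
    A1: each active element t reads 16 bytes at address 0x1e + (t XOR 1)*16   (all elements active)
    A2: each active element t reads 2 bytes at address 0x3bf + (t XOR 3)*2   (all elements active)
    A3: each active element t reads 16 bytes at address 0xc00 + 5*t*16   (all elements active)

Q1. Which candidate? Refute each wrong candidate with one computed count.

A: A3 gives 2 transactions, not 1
C: A2 gives 2 transactions, not 1
D: A1 gives 1 transaction, not 2
E: A2 gives 2 transactions, not 1
B: all counts match (2,1,1)

Answer: B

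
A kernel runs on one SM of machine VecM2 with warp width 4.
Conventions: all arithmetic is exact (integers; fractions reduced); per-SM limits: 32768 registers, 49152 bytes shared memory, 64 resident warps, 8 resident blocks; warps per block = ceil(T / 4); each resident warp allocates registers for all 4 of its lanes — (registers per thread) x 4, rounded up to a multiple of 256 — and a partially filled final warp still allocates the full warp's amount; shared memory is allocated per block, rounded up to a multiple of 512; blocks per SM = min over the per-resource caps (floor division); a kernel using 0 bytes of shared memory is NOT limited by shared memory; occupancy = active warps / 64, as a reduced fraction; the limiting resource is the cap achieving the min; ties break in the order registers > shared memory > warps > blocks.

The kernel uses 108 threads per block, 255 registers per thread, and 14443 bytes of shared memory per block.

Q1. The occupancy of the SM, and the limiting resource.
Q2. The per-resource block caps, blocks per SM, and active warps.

Answer: occupancy 27/64, limited by registers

registers: 1 block
shared memory: 3 blocks
warps: 2 blocks
blocks: 8 blocks

Answer: 1 block, 27 active warps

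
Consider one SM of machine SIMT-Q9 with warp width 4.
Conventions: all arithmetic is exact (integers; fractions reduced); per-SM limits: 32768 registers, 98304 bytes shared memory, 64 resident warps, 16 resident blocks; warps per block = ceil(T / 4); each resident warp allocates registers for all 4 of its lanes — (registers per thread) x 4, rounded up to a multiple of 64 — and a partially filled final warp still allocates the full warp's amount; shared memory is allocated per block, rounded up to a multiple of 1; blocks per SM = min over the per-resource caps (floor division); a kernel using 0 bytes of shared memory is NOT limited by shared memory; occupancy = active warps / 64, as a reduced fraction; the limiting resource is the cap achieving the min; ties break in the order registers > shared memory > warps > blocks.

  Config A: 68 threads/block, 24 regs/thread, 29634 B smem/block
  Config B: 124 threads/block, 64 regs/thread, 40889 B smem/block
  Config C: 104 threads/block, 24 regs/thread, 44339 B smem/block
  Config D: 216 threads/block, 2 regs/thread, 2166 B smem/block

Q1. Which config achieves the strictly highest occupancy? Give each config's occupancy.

occupancies: A 51/64, B 31/32, C 13/16, D 27/32

Answer: B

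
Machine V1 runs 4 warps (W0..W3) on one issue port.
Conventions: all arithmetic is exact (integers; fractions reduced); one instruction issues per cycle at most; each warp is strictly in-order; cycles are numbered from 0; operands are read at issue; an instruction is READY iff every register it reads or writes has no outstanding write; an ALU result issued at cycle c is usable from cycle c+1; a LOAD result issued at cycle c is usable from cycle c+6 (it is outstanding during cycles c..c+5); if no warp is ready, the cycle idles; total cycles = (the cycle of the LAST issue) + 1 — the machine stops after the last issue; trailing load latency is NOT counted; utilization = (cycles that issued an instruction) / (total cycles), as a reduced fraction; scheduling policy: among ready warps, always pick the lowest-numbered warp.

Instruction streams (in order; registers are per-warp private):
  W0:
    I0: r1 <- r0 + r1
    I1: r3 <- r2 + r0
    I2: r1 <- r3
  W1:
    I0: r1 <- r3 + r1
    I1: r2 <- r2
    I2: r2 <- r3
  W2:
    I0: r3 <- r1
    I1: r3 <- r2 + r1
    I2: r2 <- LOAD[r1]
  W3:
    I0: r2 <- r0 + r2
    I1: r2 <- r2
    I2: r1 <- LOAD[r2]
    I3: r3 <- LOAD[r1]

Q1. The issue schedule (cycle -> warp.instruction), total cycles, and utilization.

cycle 0: W0.I0
cycle 1: W0.I1
cycle 2: W0.I2
cycle 3: W1.I0
cycle 4: W1.I1
cycle 5: W1.I2
cycle 6: W2.I0
cycle 7: W2.I1
cycle 8: W2.I2
cycle 9: W3.I0
cycle 10: W3.I1
cycle 11: W3.I2
cycle 12: idle
cycle 13: idle
cycle 14: idle
cycle 15: idle
cycle 16: idle
cycle 17: W3.I3

Answer: 18 cycles, utilization 13/18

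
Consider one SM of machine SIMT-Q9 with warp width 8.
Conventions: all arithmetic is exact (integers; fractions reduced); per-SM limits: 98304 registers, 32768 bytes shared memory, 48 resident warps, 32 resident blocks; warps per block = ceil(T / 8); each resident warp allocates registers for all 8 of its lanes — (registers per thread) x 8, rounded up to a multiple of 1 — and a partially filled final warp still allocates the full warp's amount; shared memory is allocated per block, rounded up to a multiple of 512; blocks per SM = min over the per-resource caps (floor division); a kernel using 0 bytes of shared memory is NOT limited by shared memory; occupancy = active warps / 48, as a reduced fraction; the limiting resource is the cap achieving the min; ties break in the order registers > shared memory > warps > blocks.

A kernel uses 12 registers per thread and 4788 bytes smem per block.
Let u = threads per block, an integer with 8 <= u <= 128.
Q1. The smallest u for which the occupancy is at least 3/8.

Answer: u = 17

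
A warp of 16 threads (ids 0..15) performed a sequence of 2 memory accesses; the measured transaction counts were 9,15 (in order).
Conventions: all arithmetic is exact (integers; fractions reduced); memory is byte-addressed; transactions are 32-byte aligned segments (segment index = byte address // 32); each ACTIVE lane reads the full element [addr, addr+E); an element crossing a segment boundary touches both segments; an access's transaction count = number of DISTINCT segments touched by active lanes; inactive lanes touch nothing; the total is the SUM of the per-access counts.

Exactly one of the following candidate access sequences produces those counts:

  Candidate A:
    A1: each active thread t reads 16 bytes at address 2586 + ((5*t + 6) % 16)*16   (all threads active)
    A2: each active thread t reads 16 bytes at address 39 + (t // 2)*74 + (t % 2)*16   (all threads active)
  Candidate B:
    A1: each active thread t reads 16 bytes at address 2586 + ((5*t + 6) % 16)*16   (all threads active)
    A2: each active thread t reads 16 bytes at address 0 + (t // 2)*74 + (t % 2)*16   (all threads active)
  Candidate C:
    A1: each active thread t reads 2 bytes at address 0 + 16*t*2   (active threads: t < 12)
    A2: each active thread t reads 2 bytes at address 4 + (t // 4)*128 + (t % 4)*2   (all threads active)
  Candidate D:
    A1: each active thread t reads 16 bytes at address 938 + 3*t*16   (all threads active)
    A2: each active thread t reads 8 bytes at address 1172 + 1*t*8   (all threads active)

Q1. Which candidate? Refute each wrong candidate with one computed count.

A: A2 gives 16 transactions, not 15
C: A1 gives 12 transactions, not 9
D: A1 gives 24 transactions, not 9
B: all counts match (9,15)

Answer: B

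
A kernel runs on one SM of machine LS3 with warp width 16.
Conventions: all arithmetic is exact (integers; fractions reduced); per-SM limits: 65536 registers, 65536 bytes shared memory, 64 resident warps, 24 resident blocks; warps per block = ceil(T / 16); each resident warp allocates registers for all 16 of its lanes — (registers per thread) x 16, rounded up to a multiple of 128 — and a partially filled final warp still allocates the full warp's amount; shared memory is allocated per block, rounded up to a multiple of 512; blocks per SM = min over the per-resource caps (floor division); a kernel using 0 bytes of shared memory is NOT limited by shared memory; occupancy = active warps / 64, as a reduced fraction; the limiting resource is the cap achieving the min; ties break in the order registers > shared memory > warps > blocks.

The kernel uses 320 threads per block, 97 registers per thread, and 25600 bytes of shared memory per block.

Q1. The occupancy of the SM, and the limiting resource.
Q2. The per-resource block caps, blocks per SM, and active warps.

Answer: occupancy 5/16, limited by registers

registers: 1 block
shared memory: 2 blocks
warps: 3 blocks
blocks: 24 blocks

Answer: 1 block, 20 active warps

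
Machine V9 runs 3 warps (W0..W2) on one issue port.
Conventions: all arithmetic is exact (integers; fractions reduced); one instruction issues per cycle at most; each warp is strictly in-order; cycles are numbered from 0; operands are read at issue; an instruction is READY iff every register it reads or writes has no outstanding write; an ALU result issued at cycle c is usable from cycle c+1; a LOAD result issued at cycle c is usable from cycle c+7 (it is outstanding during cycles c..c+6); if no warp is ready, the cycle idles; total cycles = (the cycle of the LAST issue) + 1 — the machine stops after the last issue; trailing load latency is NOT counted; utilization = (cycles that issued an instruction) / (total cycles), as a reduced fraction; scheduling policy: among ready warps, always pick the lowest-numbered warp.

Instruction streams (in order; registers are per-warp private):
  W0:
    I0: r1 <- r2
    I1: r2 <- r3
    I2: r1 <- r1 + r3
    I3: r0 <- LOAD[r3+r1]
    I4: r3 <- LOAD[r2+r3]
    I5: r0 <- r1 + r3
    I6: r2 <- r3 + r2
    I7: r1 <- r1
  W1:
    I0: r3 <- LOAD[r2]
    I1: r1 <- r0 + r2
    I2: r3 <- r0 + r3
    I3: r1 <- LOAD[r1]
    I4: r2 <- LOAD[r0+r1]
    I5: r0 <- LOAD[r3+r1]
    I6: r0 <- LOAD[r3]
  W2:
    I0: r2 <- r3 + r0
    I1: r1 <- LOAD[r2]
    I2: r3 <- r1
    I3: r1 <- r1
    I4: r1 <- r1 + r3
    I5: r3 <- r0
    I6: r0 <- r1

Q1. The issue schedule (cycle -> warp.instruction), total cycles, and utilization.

cycle 0: W0.I0
cycle 1: W0.I1
cycle 2: W0.I2
cycle 3: W0.I3
cycle 4: W0.I4
cycle 5: W1.I0
cycle 6: W1.I1
cycle 7: W2.I0
cycle 8: W2.I1
cycle 9: idle
cycle 10: idle
cycle 11: W0.I5
cycle 12: W0.I6
cycle 13: W0.I7
cycle 14: W1.I2
cycle 15: W1.I3
cycle 16: W2.I2
cycle 17: W2.I3
cycle 18: W2.I4
cycle 19: W2.I5
cycle 20: W2.I6
cycle 21: idle
cycle 22: W1.I4
cycle 23: W1.I5
cycle 24: idle
cycle 25: idle
cycle 26: idle
cycle 27: idle
cycle 28: idle
cycle 29: idle
cycle 30: W1.I6

Answer: 31 cycles, utilization 22/31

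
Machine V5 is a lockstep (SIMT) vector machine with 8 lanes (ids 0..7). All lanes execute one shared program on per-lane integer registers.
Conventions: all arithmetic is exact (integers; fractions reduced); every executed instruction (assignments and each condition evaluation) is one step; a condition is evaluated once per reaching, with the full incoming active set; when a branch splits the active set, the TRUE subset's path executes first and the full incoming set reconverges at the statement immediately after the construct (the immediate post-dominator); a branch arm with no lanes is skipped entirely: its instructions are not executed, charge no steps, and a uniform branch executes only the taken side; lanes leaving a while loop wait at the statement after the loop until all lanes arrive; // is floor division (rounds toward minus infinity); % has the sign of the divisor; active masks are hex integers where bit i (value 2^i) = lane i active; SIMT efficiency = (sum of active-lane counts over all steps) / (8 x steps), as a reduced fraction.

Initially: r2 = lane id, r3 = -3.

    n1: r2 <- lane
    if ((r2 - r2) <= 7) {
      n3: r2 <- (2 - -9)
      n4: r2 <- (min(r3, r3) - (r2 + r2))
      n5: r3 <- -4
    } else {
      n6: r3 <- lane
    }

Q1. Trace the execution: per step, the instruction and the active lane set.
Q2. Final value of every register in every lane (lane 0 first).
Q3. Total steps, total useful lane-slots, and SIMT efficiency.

step 0: r2 <- lane                   0xff
step 1: eval ((r2 - r2) <= 7)        0xff
step 2: r2 <- (2 - -9)               0xff
step 3: r2 <- (min(r3, r3) - (r2 + r2)) 0xff
step 4: r3 <- -4                     0xff

Answer: 5 steps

r2: -25,-25,-25,-25,-25,-25,-25,-25
r3: -4,-4,-4,-4,-4,-4,-4,-4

steps = 5; useful = 40; efficiency = 40/40 = 1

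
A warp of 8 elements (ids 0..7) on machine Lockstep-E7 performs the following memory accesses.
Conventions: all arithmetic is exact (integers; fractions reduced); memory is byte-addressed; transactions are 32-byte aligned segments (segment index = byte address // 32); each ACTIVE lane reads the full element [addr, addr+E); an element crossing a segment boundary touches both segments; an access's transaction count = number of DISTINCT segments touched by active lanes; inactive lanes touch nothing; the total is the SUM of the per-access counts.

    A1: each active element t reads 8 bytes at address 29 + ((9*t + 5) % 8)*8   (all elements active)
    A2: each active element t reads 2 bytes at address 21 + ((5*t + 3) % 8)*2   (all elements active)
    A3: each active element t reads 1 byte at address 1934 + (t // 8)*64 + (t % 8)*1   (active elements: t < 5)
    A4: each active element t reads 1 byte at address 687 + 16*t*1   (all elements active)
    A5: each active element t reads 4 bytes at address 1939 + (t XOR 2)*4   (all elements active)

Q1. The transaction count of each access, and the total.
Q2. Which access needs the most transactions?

A1: 3 transactions
A2: 2 transactions
A3: 1 transaction
A4: 4 transactions
A5: 2 transactions

Answer: 3,2,1,4,2; total 12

Answer: A4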